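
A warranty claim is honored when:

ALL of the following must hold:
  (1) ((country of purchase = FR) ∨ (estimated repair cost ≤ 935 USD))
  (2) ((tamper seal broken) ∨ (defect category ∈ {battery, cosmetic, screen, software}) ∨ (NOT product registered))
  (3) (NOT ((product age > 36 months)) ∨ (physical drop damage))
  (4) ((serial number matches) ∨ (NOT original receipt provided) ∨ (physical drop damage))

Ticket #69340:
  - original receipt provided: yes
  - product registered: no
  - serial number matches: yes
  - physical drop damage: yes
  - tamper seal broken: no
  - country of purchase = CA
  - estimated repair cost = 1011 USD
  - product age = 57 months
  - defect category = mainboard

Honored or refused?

Refused

Atomic conditions:
  country of purchase = FR: CA == FR is false
  estimated repair cost ≤ 935 USD: 1011 ≤ 935 is false
  tamper seal broken: no → false
  defect category ∈ {battery, cosmetic, screen, software}: mainboard is not in the set → false
  NOT product registered: no → true
  product age > 36 months: 57 > 36 is true
  physical drop damage: yes → true
  serial number matches: yes → true
  NOT original receipt provided: yes → false
Combine:
[1] false OR false = false
[2] false OR false OR true = true
[3.1] NOT true = false
[3] false OR true = true
[4] true OR false OR true = true
[root] false AND true AND true AND true = false
Overall: false → refused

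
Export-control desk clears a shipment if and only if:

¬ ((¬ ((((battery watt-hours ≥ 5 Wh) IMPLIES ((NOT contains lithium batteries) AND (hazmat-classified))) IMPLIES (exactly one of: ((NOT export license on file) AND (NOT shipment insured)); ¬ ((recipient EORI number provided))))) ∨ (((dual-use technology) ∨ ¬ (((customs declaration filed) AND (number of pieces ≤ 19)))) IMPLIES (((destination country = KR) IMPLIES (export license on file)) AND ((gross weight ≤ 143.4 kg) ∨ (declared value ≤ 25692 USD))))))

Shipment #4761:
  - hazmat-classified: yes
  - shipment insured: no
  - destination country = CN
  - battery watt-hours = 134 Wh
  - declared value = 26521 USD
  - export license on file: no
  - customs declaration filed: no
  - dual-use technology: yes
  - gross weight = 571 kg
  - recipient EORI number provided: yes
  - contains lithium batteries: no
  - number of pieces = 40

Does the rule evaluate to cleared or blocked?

Atomic conditions:
  battery watt-hours ≥ 5 Wh: 134 ≥ 5 is true
  NOT contains lithium batteries: no → true
  hazmat-classified: yes → true
  NOT export license on file: no → true
  NOT shipment insured: no → true
  recipient EORI number provided: yes → true
  dual-use technology: yes → true
  customs declaration filed: no → false
  number of pieces ≤ 19: 40 ≤ 19 is false
  destination country = KR: CN == KR is false
  export license on file: no → false
  gross weight ≤ 143.4 kg: 571 ≤ 143.4 is false
  declared value ≤ 25692 USD: 26521 ≤ 25692 is false
Combine:
[1.1.1.1.2] true AND true = true
[1.1.1.1] true → true = true
[1.1.1.2.1] true AND true = true
[1.1.1.2.2] NOT true = false
[1.1.1.2] exactly-one(true, false) = true
[1.1.1] true → true = true
[1.1] NOT true = false
[1.2.1.2.1] false AND false = false
[1.2.1.2] NOT false = true
[1.2.1] true OR true = true
[1.2.2.1] false → false (antecedent false ⇒ implication holds) = true
[1.2.2.2] false OR false = false
[1.2.2] true AND false = false
[1.2] true → false = false
[1] false OR false = false
[root] NOT false = true
Overall: true → cleared

Cleared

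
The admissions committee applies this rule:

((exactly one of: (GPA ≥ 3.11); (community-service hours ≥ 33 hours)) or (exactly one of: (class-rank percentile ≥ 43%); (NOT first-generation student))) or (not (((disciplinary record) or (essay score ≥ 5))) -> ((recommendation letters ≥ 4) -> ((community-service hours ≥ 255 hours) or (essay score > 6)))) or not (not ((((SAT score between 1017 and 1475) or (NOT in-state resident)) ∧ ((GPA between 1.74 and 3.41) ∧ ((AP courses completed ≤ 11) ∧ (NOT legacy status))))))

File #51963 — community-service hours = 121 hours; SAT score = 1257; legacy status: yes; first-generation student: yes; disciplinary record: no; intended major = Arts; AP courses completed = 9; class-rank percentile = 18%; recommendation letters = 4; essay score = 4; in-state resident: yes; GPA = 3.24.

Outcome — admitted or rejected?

Rejected

Atomic conditions:
  GPA ≥ 3.11: 3.24 ≥ 3.11 is true
  community-service hours ≥ 33 hours: 121 ≥ 33 is true
  class-rank percentile ≥ 43%: 18 ≥ 43 is false
  NOT first-generation student: yes → false
  disciplinary record: no → false
  essay score ≥ 5: 4 ≥ 5 is false
  recommendation letters ≥ 4: 4 ≥ 4 is true
  community-service hours ≥ 255 hours: 121 ≥ 255 is false
  essay score > 6: 4 > 6 is false
  SAT score between 1017 and 1475: 1257 in [1017, 1475] is true
  NOT in-state resident: yes → false
  GPA between 1.74 and 3.41: 3.24 in [1.74, 3.41] is true
  AP courses completed ≤ 11: 9 ≤ 11 is true
  NOT legacy status: yes → false
Combine:
[1.1] exactly-one(true, true) = false
[1.2] exactly-one(false, false) = false
[1] false OR false = false
[2.1.1] false OR false = false
[2.1] NOT false = true
[2.2.2] false OR false = false
[2.2] true → false = false
[2] true → false = false
[3.1.1.1] true OR false = true
[3.1.1.2.2] true AND false = false
[3.1.1.2] true AND false = false
[3.1.1] true AND false = false
[3.1] NOT false = true
[3] NOT true = false
[root] false OR false OR false = false
Overall: false → rejected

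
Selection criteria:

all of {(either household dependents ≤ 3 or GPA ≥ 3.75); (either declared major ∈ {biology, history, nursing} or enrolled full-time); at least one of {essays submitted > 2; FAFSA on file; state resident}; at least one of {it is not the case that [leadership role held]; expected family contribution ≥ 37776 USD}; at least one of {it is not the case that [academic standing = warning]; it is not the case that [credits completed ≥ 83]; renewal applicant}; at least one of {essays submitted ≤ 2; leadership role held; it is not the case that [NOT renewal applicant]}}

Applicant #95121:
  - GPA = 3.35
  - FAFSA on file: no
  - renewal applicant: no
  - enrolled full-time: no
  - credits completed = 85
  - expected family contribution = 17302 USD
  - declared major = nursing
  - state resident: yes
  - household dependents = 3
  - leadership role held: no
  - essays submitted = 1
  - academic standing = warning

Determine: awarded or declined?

Atomic conditions:
  household dependents ≤ 3: 3 ≤ 3 is true
  GPA ≥ 3.75: 3.35 ≥ 3.75 is false
  declared major ∈ {biology, history, nursing}: nursing is in the set → true
  enrolled full-time: no → false
  essays submitted > 2: 1 > 2 is false
  FAFSA on file: no → false
  state resident: yes → true
  leadership role held: no → false
  expected family contribution ≥ 37776 USD: 17302 ≥ 37776 is false
  academic standing = warning: warning == warning is true
  credits completed ≥ 83: 85 ≥ 83 is true
  renewal applicant: no → false
  essays submitted ≤ 2: 1 ≤ 2 is true
  NOT renewal applicant: no → true
Combine:
[1] true OR false = true
[2] true OR false = true
[3] false OR false OR true = true
[4.1] NOT false = true
[4] true OR false = true
[5.1] NOT true = false
[5.2] NOT true = false
[5] false OR false OR false = false
[6.3] NOT true = false
[6] true OR false OR false = true
[root] true AND true AND true AND true AND false AND true = false
Overall: false → declined

Declined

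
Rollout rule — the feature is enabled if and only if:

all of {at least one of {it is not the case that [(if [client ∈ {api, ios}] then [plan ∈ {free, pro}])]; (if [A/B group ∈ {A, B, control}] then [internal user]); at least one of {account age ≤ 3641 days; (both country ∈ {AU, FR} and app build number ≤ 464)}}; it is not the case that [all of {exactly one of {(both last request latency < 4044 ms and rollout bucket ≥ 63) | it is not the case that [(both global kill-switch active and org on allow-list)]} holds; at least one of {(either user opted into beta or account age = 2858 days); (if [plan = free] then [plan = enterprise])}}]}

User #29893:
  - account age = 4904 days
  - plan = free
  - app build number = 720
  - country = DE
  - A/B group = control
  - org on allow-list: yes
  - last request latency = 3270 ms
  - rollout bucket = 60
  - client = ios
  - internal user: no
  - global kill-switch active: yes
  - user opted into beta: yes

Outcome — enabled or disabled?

Atomic conditions:
  client ∈ {api, ios}: ios is in the set → true
  plan ∈ {free, pro}: free is in the set → true
  A/B group ∈ {A, B, control}: control is in the set → true
  internal user: no → false
  account age ≤ 3641 days: 4904 ≤ 3641 is false
  country ∈ {AU, FR}: DE is not in the set → false
  app build number ≤ 464: 720 ≤ 464 is false
  last request latency < 4044 ms: 3270 < 4044 is true
  rollout bucket ≥ 63: 60 ≥ 63 is false
  global kill-switch active: yes → true
  org on allow-list: yes → true
  user opted into beta: yes → true
  account age = 2858 days: 4904 == 2858 is false
  plan = free: free == free is true
  plan = enterprise: free == enterprise is false
Combine:
[1.1.1] true → true = true
[1.1] NOT true = false
[1.2] true → false = false
[1.3.2] false AND false = false
[1.3] false OR false = false
[1] false OR false OR false = false
[2.1.1.1] true AND false = false
[2.1.1.2.1] true AND true = true
[2.1.1.2] NOT true = false
[2.1.1] exactly-one(false, false) = false
[2.1.2.1] true OR false = true
[2.1.2.2] true → false = false
[2.1.2] true OR false = true
[2.1] false AND true = false
[2] NOT false = true
[root] false AND true = false
Overall: false → disabled

Disabled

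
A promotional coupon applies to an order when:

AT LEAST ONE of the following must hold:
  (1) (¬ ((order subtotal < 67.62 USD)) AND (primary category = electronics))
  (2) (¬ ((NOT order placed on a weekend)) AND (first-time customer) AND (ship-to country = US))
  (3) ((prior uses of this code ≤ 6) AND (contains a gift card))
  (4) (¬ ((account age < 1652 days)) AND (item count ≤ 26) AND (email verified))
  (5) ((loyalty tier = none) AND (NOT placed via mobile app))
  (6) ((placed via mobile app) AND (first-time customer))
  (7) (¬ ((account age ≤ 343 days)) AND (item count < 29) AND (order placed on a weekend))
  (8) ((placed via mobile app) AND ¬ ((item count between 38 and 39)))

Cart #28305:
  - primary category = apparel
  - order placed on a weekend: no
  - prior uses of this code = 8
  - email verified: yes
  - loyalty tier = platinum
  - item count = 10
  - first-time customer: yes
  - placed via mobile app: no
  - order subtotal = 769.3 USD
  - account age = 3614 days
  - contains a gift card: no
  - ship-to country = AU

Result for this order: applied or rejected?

Applied

Atomic conditions:
  order subtotal < 67.62 USD: 769.3 < 67.62 is false
  primary category = electronics: apparel == electronics is false
  NOT order placed on a weekend: no → true
  first-time customer: yes → true
  ship-to country = US: AU == US is false
  prior uses of this code ≤ 6: 8 ≤ 6 is false
  contains a gift card: no → false
  account age < 1652 days: 3614 < 1652 is false
  item count ≤ 26: 10 ≤ 26 is true
  email verified: yes → true
  loyalty tier = none: platinum == none is false
  NOT placed via mobile app: no → true
  placed via mobile app: no → false
  account age ≤ 343 days: 3614 ≤ 343 is false
  item count < 29: 10 < 29 is true
  order placed on a weekend: no → false
  item count between 38 and 39: 10 in [38, 39] is false
Combine:
[1.1] NOT false = true
[1] true AND false = false
[2.1] NOT true = false
[2] false AND true AND false = false
[3] false AND false = false
[4.1] NOT false = true
[4] true AND true AND true = true
[5] false AND true = false
[6] false AND true = false
[7.1] NOT false = true
[7] true AND true AND false = false
[8.2] NOT false = true
[8] false AND true = false
[root] false OR false OR false OR true OR false OR false OR false OR false = true
Overall: true → applied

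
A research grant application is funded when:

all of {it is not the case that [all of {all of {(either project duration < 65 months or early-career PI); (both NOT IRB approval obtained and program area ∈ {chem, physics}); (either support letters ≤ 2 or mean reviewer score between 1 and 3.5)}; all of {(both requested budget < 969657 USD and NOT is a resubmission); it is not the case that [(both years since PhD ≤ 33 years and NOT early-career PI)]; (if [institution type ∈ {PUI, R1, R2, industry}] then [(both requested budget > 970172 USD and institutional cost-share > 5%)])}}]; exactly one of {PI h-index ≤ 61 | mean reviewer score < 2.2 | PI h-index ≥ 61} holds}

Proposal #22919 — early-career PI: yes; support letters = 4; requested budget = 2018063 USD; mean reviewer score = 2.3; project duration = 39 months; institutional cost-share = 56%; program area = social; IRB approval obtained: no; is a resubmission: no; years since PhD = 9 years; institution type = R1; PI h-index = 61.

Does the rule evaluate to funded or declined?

Atomic conditions:
  project duration < 65 months: 39 < 65 is true
  early-career PI: yes → true
  NOT IRB approval obtained: no → true
  program area ∈ {chem, physics}: social is not in the set → false
  support letters ≤ 2: 4 ≤ 2 is false
  mean reviewer score between 1 and 3.5: 2.3 in [1, 3.5] is true
  requested budget < 969657 USD: 2018063 < 969657 is false
  NOT is a resubmission: no → true
  years since PhD ≤ 33 years: 9 ≤ 33 is true
  NOT early-career PI: yes → false
  institution type ∈ {PUI, R1, R2, industry}: R1 is in the set → true
  requested budget > 970172 USD: 2018063 > 970172 is true
  institutional cost-share > 5%: 56 > 5 is true
  PI h-index ≤ 61: 61 ≤ 61 is true
  mean reviewer score < 2.2: 2.3 < 2.2 is false
  PI h-index ≥ 61: 61 ≥ 61 is true
Combine:
[1.1.1.1] true OR true = true
[1.1.1.2] true AND false = false
[1.1.1.3] false OR true = true
[1.1.1] true AND false AND true = false
[1.1.2.1] false AND true = false
[1.1.2.2.1] true AND false = false
[1.1.2.2] NOT false = true
[1.1.2.3.2] true AND true = true
[1.1.2.3] true → true = true
[1.1.2] false AND true AND true = false
[1.1] false AND false = false
[1] NOT false = true
[2] exactly-one(true, false, true) = false
[root] true AND false = false
Overall: false → declined

Declined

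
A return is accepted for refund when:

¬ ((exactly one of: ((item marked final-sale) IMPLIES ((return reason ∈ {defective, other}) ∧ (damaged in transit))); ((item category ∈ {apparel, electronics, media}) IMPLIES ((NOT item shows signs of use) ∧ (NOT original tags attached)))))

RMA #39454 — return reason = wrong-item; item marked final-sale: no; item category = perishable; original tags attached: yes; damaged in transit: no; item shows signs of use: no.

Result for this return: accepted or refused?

Accepted

Atomic conditions:
  item marked final-sale: no → false
  return reason ∈ {defective, other}: wrong-item is not in the set → false
  damaged in transit: no → false
  item category ∈ {apparel, electronics, media}: perishable is not in the set → false
  NOT item shows signs of use: no → true
  NOT original tags attached: yes → false
Combine:
[1.1.2] false AND false = false
[1.1] false → false (antecedent false ⇒ implication holds) = true
[1.2.2] true AND false = false
[1.2] false → false (antecedent false ⇒ implication holds) = true
[1] exactly-one(true, true) = false
[root] NOT false = true
Overall: true → accepted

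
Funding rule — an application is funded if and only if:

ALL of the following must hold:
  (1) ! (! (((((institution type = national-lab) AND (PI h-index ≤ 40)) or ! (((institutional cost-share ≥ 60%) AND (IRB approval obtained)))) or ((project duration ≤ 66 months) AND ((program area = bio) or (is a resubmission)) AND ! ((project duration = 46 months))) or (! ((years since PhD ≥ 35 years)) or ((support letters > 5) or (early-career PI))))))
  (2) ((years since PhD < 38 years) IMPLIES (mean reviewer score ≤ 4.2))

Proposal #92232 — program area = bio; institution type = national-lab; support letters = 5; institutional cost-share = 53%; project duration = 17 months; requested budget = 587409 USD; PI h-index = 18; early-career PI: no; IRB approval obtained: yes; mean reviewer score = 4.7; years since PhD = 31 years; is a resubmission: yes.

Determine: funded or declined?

Atomic conditions:
  institution type = national-lab: national-lab == national-lab is true
  PI h-index ≤ 40: 18 ≤ 40 is true
  institutional cost-share ≥ 60%: 53 ≥ 60 is false
  IRB approval obtained: yes → true
  project duration ≤ 66 months: 17 ≤ 66 is true
  program area = bio: bio == bio is true
  is a resubmission: yes → true
  project duration = 46 months: 17 == 46 is false
  years since PhD ≥ 35 years: 31 ≥ 35 is false
  support letters > 5: 5 > 5 is false
  early-career PI: no → false
  years since PhD < 38 years: 31 < 38 is true
  mean reviewer score ≤ 4.2: 4.7 ≤ 4.2 is false
Combine:
[1.1.1.1.1] true AND true = true
[1.1.1.1.2.1] false AND true = false
[1.1.1.1.2] NOT false = true
[1.1.1.1] true OR true = true
[1.1.1.2.2] true OR true = true
[1.1.1.2.3] NOT false = true
[1.1.1.2] true AND true AND true = true
[1.1.1.3.1] NOT false = true
[1.1.1.3.2] false OR false = false
[1.1.1.3] true OR false = true
[1.1.1] true OR true OR true = true
[1.1] NOT true = false
[1] NOT false = true
[2] true → false = false
[root] true AND false = false
Overall: false → declined

Declined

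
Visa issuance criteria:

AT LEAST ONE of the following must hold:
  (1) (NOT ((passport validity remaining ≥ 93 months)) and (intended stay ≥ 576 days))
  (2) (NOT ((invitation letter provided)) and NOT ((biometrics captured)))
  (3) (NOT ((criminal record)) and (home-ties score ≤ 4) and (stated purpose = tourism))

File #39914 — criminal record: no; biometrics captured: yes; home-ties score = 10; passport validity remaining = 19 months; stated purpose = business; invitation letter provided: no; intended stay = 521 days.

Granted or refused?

Atomic conditions:
  passport validity remaining ≥ 93 months: 19 ≥ 93 is false
  intended stay ≥ 576 days: 521 ≥ 576 is false
  invitation letter provided: no → false
  biometrics captured: yes → true
  criminal record: no → false
  home-ties score ≤ 4: 10 ≤ 4 is false
  stated purpose = tourism: business == tourism is false
Combine:
[1.1] NOT false = true
[1] true AND false = false
[2.1] NOT false = true
[2.2] NOT true = false
[2] true AND false = false
[3.1] NOT false = true
[3] true AND false AND false = false
[root] false OR false OR false = false
Overall: false → refused

Refused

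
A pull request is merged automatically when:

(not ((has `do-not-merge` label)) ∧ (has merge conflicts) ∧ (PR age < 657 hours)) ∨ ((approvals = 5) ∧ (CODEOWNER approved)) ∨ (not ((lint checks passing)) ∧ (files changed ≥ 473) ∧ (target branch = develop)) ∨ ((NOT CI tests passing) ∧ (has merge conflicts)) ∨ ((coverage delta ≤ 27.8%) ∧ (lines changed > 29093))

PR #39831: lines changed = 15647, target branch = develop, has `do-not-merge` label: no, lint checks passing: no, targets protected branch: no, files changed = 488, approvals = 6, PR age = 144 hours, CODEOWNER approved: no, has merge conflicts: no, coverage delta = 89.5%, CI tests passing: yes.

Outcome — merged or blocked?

Merged

Atomic conditions:
  has `do-not-merge` label: no → false
  has merge conflicts: no → false
  PR age < 657 hours: 144 < 657 is true
  approvals = 5: 6 == 5 is false
  CODEOWNER approved: no → false
  lint checks passing: no → false
  files changed ≥ 473: 488 ≥ 473 is true
  target branch = develop: develop == develop is true
  NOT CI tests passing: yes → false
  coverage delta ≤ 27.8%: 89.5 ≤ 27.8 is false
  lines changed > 29093: 15647 > 29093 is false
Combine:
[1.1] NOT false = true
[1] true AND false AND true = false
[2] false AND false = false
[3.1] NOT false = true
[3] true AND true AND true = true
[4] false AND false = false
[5] false AND false = false
[root] false OR false OR true OR false OR false = true
Overall: true → merged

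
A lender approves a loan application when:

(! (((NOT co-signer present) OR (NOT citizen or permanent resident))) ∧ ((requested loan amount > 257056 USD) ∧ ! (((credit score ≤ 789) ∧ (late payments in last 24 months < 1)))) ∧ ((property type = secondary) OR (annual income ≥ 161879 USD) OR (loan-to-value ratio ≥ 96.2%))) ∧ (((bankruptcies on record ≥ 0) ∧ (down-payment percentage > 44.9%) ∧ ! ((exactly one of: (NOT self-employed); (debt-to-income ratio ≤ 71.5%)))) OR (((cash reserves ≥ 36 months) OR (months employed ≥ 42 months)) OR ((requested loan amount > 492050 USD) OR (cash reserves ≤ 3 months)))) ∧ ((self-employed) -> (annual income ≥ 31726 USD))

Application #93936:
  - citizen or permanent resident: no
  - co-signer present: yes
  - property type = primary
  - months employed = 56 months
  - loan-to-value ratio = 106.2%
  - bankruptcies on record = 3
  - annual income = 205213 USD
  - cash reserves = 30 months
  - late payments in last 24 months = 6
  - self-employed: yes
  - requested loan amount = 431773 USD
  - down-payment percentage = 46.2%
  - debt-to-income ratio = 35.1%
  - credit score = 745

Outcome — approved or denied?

Denied

Atomic conditions:
  NOT co-signer present: yes → false
  NOT citizen or permanent resident: no → true
  requested loan amount > 257056 USD: 431773 > 257056 is true
  credit score ≤ 789: 745 ≤ 789 is true
  late payments in last 24 months < 1: 6 < 1 is false
  property type = secondary: primary == secondary is false
  annual income ≥ 161879 USD: 205213 ≥ 161879 is true
  loan-to-value ratio ≥ 96.2%: 106.2 ≥ 96.2 is true
  bankruptcies on record ≥ 0: 3 ≥ 0 is true
  down-payment percentage > 44.9%: 46.2 > 44.9 is true
  NOT self-employed: yes → false
  debt-to-income ratio ≤ 71.5%: 35.1 ≤ 71.5 is true
  cash reserves ≥ 36 months: 30 ≥ 36 is false
  months employed ≥ 42 months: 56 ≥ 42 is true
  requested loan amount > 492050 USD: 431773 > 492050 is false
  cash reserves ≤ 3 months: 30 ≤ 3 is false
  self-employed: yes → true
  annual income ≥ 31726 USD: 205213 ≥ 31726 is true
Combine:
[1.1.1] false OR true = true
[1.1] NOT true = false
[1.2.2.1] true AND false = false
[1.2.2] NOT false = true
[1.2] true AND true = true
[1.3] false OR true OR true = true
[1] false AND true AND true = false
[2.1.3.1] exactly-one(false, true) = true
[2.1.3] NOT true = false
[2.1] true AND true AND false = false
[2.2.1] false OR true = true
[2.2.2] false OR false = false
[2.2] true OR false = true
[2] false OR true = true
[3] true → true = true
[root] false AND true AND true = false
Overall: false → denied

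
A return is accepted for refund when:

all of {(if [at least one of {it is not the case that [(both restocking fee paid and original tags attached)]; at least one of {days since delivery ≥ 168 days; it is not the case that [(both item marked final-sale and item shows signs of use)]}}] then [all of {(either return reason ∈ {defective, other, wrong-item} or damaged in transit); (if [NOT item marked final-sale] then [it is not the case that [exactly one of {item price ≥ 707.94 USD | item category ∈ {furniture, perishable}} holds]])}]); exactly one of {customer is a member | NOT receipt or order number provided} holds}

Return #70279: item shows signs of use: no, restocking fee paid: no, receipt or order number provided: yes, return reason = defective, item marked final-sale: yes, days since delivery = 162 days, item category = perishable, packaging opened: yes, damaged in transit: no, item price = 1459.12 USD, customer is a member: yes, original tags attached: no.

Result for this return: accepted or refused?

Accepted

Atomic conditions:
  restocking fee paid: no → false
  original tags attached: no → false
  days since delivery ≥ 168 days: 162 ≥ 168 is false
  item marked final-sale: yes → true
  item shows signs of use: no → false
  return reason ∈ {defective, other, wrong-item}: defective is in the set → true
  damaged in transit: no → false
  NOT item marked final-sale: yes → false
  item price ≥ 707.94 USD: 1459.12 ≥ 707.94 is true
  item category ∈ {furniture, perishable}: perishable is in the set → true
  customer is a member: yes → true
  NOT receipt or order number provided: yes → false
Combine:
[1.1.1.1] false AND false = false
[1.1.1] NOT false = true
[1.1.2.2.1] true AND false = false
[1.1.2.2] NOT false = true
[1.1.2] false OR true = true
[1.1] true OR true = true
[1.2.1] true OR false = true
[1.2.2.2.1] exactly-one(true, true) = false
[1.2.2.2] NOT false = true
[1.2.2] false → true (antecedent false ⇒ implication holds) = true
[1.2] true AND true = true
[1] true → true = true
[2] exactly-one(true, false) = true
[root] true AND true = true
Overall: true → accepted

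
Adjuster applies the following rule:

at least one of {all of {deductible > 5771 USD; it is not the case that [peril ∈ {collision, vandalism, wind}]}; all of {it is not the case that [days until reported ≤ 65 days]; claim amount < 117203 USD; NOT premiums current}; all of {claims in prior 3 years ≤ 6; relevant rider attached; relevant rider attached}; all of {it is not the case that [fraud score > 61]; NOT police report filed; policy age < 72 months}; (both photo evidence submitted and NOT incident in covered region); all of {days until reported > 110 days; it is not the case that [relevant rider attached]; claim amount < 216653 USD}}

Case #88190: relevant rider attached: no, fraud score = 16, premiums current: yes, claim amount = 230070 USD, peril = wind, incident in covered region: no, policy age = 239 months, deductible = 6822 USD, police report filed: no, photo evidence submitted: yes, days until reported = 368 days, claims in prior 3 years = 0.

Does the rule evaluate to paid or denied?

Atomic conditions:
  deductible > 5771 USD: 6822 > 5771 is true
  peril ∈ {collision, vandalism, wind}: wind is in the set → true
  days until reported ≤ 65 days: 368 ≤ 65 is false
  claim amount < 117203 USD: 230070 < 117203 is false
  NOT premiums current: yes → false
  claims in prior 3 years ≤ 6: 0 ≤ 6 is true
  relevant rider attached: no → false
  fraud score > 61: 16 > 61 is false
  NOT police report filed: no → true
  policy age < 72 months: 239 < 72 is false
  photo evidence submitted: yes → true
  NOT incident in covered region: no → true
  days until reported > 110 days: 368 > 110 is true
  claim amount < 216653 USD: 230070 < 216653 is false
Combine:
[1.2] NOT true = false
[1] true AND false = false
[2.1] NOT false = true
[2] true AND false AND false = false
[3] true AND false AND false = false
[4.1] NOT false = true
[4] true AND true AND false = false
[5] true AND true = true
[6.2] NOT false = true
[6] true AND true AND false = false
[root] false OR false OR false OR false OR true OR false = true
Overall: true → paid

Paid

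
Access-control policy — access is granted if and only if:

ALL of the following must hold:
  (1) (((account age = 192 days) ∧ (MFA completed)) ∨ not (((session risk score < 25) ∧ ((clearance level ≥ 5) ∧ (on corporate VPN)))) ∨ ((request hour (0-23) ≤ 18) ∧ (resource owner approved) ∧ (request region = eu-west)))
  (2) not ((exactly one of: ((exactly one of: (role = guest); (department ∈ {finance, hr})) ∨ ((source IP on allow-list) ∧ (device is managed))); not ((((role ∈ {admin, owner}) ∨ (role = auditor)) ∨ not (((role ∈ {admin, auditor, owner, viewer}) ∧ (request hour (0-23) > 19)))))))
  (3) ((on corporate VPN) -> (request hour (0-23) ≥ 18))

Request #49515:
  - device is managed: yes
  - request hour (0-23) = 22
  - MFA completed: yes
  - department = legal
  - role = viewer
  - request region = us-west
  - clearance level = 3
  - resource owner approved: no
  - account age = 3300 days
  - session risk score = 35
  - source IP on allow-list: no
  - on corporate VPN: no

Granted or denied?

Atomic conditions:
  account age = 192 days: 3300 == 192 is false
  MFA completed: yes → true
  session risk score < 25: 35 < 25 is false
  clearance level ≥ 5: 3 ≥ 5 is false
  on corporate VPN: no → false
  request hour (0-23) ≤ 18: 22 ≤ 18 is false
  resource owner approved: no → false
  request region = eu-west: us-west == eu-west is false
  role = guest: viewer == guest is false
  department ∈ {finance, hr}: legal is not in the set → false
  source IP on allow-list: no → false
  device is managed: yes → true
  role ∈ {admin, owner}: viewer is not in the set → false
  role = auditor: viewer == auditor is false
  role ∈ {admin, auditor, owner, viewer}: viewer is in the set → true
  request hour (0-23) > 19: 22 > 19 is true
  request hour (0-23) ≥ 18: 22 ≥ 18 is true
Combine:
[1.1] false AND true = false
[1.2.1.2] false AND false = false
[1.2.1] false AND false = false
[1.2] NOT false = true
[1.3] false AND false AND false = false
[1] false OR true OR false = true
[2.1.1.1] exactly-one(false, false) = false
[2.1.1.2] false AND true = false
[2.1.1] false OR false = false
[2.1.2.1.1] false OR false = false
[2.1.2.1.2.1] true AND true = true
[2.1.2.1.2] NOT true = false
[2.1.2.1] false OR false = false
[2.1.2] NOT false = true
[2.1] exactly-one(false, true) = true
[2] NOT true = false
[3] false → true (antecedent false ⇒ implication holds) = true
[root] true AND false AND true = false
Overall: false → denied

Denied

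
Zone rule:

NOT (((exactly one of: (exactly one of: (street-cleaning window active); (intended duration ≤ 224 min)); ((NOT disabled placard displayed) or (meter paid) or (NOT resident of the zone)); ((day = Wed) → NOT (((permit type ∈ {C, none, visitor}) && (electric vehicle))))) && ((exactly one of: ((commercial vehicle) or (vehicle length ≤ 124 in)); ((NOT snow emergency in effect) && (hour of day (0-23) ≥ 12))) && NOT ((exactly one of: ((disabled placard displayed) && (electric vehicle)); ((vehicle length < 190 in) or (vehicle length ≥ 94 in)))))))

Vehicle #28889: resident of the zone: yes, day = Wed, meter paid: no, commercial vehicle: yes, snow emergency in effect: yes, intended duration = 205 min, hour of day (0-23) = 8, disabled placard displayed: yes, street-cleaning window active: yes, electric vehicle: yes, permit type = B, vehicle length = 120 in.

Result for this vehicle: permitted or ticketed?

Atomic conditions:
  street-cleaning window active: yes → true
  intended duration ≤ 224 min: 205 ≤ 224 is true
  NOT disabled placard displayed: yes → false
  meter paid: no → false
  NOT resident of the zone: yes → false
  day = Wed: Wed == Wed is true
  permit type ∈ {C, none, visitor}: B is not in the set → false
  electric vehicle: yes → true
  commercial vehicle: yes → true
  vehicle length ≤ 124 in: 120 ≤ 124 is true
  NOT snow emergency in effect: yes → false
  hour of day (0-23) ≥ 12: 8 ≥ 12 is false
  disabled placard displayed: yes → true
  vehicle length < 190 in: 120 < 190 is true
  vehicle length ≥ 94 in: 120 ≥ 94 is true
Combine:
[1.1.1] exactly-one(true, true) = false
[1.1.2] false OR false OR false = false
[1.1.3.2.1] false AND true = false
[1.1.3.2] NOT false = true
[1.1.3] true → true = true
[1.1] exactly-one(false, false, true) = true
[1.2.1.1] true OR true = true
[1.2.1.2] false AND false = false
[1.2.1] exactly-one(true, false) = true
[1.2.2.1.1] true AND true = true
[1.2.2.1.2] true OR true = true
[1.2.2.1] exactly-one(true, true) = false
[1.2.2] NOT false = true
[1.2] true AND true = true
[1] true AND true = true
[root] NOT true = false
Overall: false → ticketed

Ticketed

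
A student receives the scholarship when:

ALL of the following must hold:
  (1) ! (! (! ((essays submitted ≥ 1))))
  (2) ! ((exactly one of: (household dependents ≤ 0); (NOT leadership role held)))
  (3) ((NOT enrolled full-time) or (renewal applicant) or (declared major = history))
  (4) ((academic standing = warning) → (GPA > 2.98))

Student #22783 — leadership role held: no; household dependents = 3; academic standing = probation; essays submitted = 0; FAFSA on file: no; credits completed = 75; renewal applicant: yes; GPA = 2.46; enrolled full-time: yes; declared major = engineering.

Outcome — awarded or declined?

Declined

Atomic conditions:
  essays submitted ≥ 1: 0 ≥ 1 is false
  household dependents ≤ 0: 3 ≤ 0 is false
  NOT leadership role held: no → true
  NOT enrolled full-time: yes → false
  renewal applicant: yes → true
  declared major = history: engineering == history is false
  academic standing = warning: probation == warning is false
  GPA > 2.98: 2.46 > 2.98 is false
Combine:
[1.1.1] NOT false = true
[1.1] NOT true = false
[1] NOT false = true
[2.1] exactly-one(false, true) = true
[2] NOT true = false
[3] false OR true OR false = true
[4] false → false (antecedent false ⇒ implication holds) = true
[root] true AND false AND true AND true = false
Overall: false → declined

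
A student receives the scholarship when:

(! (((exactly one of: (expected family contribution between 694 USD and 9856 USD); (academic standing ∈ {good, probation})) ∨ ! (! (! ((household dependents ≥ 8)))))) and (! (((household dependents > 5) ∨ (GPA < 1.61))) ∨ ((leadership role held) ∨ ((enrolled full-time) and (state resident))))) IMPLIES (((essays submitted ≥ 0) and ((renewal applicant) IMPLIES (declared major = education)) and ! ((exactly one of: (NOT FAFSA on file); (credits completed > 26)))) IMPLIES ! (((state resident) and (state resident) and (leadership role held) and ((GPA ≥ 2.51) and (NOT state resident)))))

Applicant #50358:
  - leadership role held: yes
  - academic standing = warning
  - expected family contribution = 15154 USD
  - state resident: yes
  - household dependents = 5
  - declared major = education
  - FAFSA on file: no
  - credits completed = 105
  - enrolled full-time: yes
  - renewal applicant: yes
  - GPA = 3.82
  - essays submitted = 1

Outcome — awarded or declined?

Awarded

Atomic conditions:
  expected family contribution between 694 USD and 9856 USD: 15154 in [694, 9856] is false
  academic standing ∈ {good, probation}: warning is not in the set → false
  household dependents ≥ 8: 5 ≥ 8 is false
  household dependents > 5: 5 > 5 is false
  GPA < 1.61: 3.82 < 1.61 is false
  leadership role held: yes → true
  enrolled full-time: yes → true
  state resident: yes → true
  essays submitted ≥ 0: 1 ≥ 0 is true
  renewal applicant: yes → true
  declared major = education: education == education is true
  NOT FAFSA on file: no → true
  credits completed > 26: 105 > 26 is true
  GPA ≥ 2.51: 3.82 ≥ 2.51 is true
  NOT state resident: yes → false
Combine:
[1.1.1.1] exactly-one(false, false) = false
[1.1.1.2.1.1] NOT false = true
[1.1.1.2.1] NOT true = false
[1.1.1.2] NOT false = true
[1.1.1] false OR true = true
[1.1] NOT true = false
[1.2.1.1] false OR false = false
[1.2.1] NOT false = true
[1.2.2.2] true AND true = true
[1.2.2] true OR true = true
[1.2] true OR true = true
[1] false AND true = false
[2.1.2] true → true = true
[2.1.3.1] exactly-one(true, true) = false
[2.1.3] NOT false = true
[2.1] true AND true AND true = true
[2.2.1.4] true AND false = false
[2.2.1] true AND true AND true AND false = false
[2.2] NOT false = true
[2] true → true = true
[root] false → true (antecedent false ⇒ implication holds) = true
Overall: true → awarded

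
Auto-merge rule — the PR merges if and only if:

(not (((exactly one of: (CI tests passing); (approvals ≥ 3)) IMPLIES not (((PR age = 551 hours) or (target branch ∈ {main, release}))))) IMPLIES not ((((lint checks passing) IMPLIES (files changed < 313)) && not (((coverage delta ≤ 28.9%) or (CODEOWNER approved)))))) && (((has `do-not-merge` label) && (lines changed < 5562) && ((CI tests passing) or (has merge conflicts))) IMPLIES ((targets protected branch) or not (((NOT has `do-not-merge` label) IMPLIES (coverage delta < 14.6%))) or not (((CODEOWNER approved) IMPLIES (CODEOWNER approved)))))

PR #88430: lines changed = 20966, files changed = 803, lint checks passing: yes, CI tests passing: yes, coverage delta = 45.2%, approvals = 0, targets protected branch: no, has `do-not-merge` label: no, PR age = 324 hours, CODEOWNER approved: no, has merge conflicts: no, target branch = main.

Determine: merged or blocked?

Merged

Atomic conditions:
  CI tests passing: yes → true
  approvals ≥ 3: 0 ≥ 3 is false
  PR age = 551 hours: 324 == 551 is false
  target branch ∈ {main, release}: main is in the set → true
  lint checks passing: yes → true
  files changed < 313: 803 < 313 is false
  coverage delta ≤ 28.9%: 45.2 ≤ 28.9 is false
  CODEOWNER approved: no → false
  has `do-not-merge` label: no → false
  lines changed < 5562: 20966 < 5562 is false
  has merge conflicts: no → false
  targets protected branch: no → false
  NOT has `do-not-merge` label: no → true
  coverage delta < 14.6%: 45.2 < 14.6 is false
Combine:
[1.1.1.1] exactly-one(true, false) = true
[1.1.1.2.1] false OR true = true
[1.1.1.2] NOT true = false
[1.1.1] true → false = false
[1.1] NOT false = true
[1.2.1.1] true → false = false
[1.2.1.2.1] false OR false = false
[1.2.1.2] NOT false = true
[1.2.1] false AND true = false
[1.2] NOT false = true
[1] true → true = true
[2.1.3] true OR false = true
[2.1] false AND false AND true = false
[2.2.2.1] true → false = false
[2.2.2] NOT false = true
[2.2.3.1] false → false (antecedent false ⇒ implication holds) = true
[2.2.3] NOT true = false
[2.2] false OR true OR false = true
[2] false → true (antecedent false ⇒ implication holds) = true
[root] true AND true = true
Overall: true → merged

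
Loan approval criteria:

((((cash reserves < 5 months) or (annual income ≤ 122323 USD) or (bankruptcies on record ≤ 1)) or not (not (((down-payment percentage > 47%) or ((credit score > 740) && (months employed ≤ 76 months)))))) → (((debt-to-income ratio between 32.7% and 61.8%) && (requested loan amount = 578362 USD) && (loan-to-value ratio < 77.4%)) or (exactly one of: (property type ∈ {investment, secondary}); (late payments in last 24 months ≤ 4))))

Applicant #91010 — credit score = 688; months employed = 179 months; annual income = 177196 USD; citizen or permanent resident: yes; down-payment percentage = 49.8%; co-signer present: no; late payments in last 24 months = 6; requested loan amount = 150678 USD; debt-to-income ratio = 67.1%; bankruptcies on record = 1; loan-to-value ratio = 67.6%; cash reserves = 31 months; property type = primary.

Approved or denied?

Denied

Atomic conditions:
  cash reserves < 5 months: 31 < 5 is false
  annual income ≤ 122323 USD: 177196 ≤ 122323 is false
  bankruptcies on record ≤ 1: 1 ≤ 1 is true
  down-payment percentage > 47%: 49.8 > 47 is true
  credit score > 740: 688 > 740 is false
  months employed ≤ 76 months: 179 ≤ 76 is false
  debt-to-income ratio between 32.7% and 61.8%: 67.1 in [32.7, 61.8] is false
  requested loan amount = 578362 USD: 150678 == 578362 is false
  loan-to-value ratio < 77.4%: 67.6 < 77.4 is true
  property type ∈ {investment, secondary}: primary is not in the set → false
  late payments in last 24 months ≤ 4: 6 ≤ 4 is false
Combine:
[1.1] false OR false OR true = true
[1.2.1.1.2] false AND false = false
[1.2.1.1] true OR false = true
[1.2.1] NOT true = false
[1.2] NOT false = true
[1] true OR true = true
[2.1] false AND false AND true = false
[2.2] exactly-one(false, false) = false
[2] false OR false = false
[root] true → false = false
Overall: false → denied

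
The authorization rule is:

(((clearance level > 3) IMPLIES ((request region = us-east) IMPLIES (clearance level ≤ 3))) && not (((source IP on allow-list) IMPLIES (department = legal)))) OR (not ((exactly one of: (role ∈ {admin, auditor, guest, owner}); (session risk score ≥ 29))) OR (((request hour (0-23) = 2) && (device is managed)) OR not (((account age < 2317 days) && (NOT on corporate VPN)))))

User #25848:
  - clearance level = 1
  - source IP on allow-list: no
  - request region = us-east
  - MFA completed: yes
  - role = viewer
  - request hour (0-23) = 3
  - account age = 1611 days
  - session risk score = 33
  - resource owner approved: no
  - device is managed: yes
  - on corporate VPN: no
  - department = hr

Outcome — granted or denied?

Atomic conditions:
  clearance level > 3: 1 > 3 is false
  request region = us-east: us-east == us-east is true
  clearance level ≤ 3: 1 ≤ 3 is true
  source IP on allow-list: no → false
  department = legal: hr == legal is false
  role ∈ {admin, auditor, guest, owner}: viewer is not in the set → false
  session risk score ≥ 29: 33 ≥ 29 is true
  request hour (0-23) = 2: 3 == 2 is false
  device is managed: yes → true
  account age < 2317 days: 1611 < 2317 is true
  NOT on corporate VPN: no → true
Combine:
[1.1.2] true → true = true
[1.1] false → true (antecedent false ⇒ implication holds) = true
[1.2.1] false → false (antecedent false ⇒ implication holds) = true
[1.2] NOT true = false
[1] true AND false = false
[2.1.1] exactly-one(false, true) = true
[2.1] NOT true = false
[2.2.1] false AND true = false
[2.2.2.1] true AND true = true
[2.2.2] NOT true = false
[2.2] false OR false = false
[2] false OR false = false
[root] false OR false = false
Overall: false → denied

Denied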